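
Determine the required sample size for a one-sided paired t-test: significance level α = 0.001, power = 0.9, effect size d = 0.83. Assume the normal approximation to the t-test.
n = 28 pairs

Sample size formula (paired t-test, normal approximation):
n = ((z_α + z_β) / d)²

z_α = 3.090 (for α = 0.001, one-sided)
z_β = 1.282 (for power = 0.9)
d = 0.83

n = ((3.090 + 1.282) / 0.83)²
n = (5.267)²
n ≈ 27.74
Round up to the next whole number: n = 28 pairs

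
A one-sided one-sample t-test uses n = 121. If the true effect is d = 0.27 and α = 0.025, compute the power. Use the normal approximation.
Power ≈ 0.84

Power calculation (one-sample t-test, normal approximation):
z_β = d · √n - z_α
z_β = 0.27 · √121 - 1.960
z_β = 0.27 · 11.000 - 1.960
z_β = 1.010

Power = Φ(z_β) = Φ(1.010) ≈ 0.844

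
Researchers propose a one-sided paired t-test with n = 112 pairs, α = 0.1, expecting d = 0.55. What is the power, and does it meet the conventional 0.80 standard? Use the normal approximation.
Power ≈ 1.00; the study is adequately powered (power ≥ 0.80)

Power calculation (paired t-test, normal approximation):
z_β = d · √n - z_α
z_β = 0.55 · √112 - 1.282
z_β = 0.55 · 10.583 - 1.282
z_β = 4.539

Power = Φ(z_β) = Φ(4.539) ≈ 1.000

Effect size d = 0.55 is medium by Cohen's convention (0.2/0.5/0.8).

Threshold: power ≥ 0.80 is conventionally adequate.
Power ≈ 1.00 → the study is adequately powered (power ≥ 0.80).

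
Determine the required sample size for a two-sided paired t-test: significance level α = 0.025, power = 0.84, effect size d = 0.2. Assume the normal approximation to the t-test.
n = 262 pairs

Sample size formula (paired t-test, normal approximation):
n = ((z_{α/2} + z_β) / d)²

z_{α/2} = 2.241 (for α = 0.025, two-sided)
z_β = 0.994 (for power = 0.84)
d = 0.2

n = ((2.241 + 0.994) / 0.2)²
n = (16.175)²
n ≈ 261.63
Round up to the next whole number: n = 262 pairs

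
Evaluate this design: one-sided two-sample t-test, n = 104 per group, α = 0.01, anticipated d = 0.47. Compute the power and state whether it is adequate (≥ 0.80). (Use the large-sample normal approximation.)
Power ≈ 0.86; the study is adequately powered (power ≥ 0.80)

Power calculation (two-sample t-test, normal approximation):
z_β = d · √(n/2) - z_α
z_β = 0.47 · √(104/2) - 2.326
z_β = 0.47 · 7.211 - 2.326
z_β = 1.063

Power = Φ(z_β) = Φ(1.063) ≈ 0.856

Effect size d = 0.47 is small by Cohen's convention (0.2/0.5/0.8).

Threshold: power ≥ 0.80 is conventionally adequate.
Power ≈ 0.86 → the study is adequately powered (power ≥ 0.80).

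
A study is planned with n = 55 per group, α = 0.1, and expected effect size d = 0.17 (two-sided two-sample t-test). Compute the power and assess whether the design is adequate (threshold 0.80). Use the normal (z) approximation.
Power ≈ 0.23; the study is underpowered (power < 0.80)

Power calculation (two-sample t-test, normal approximation):
z_β = d · √(n/2) - z_{α/2}
z_β = 0.17 · √(55/2) - 1.645
z_β = 0.17 · 5.244 - 1.645
z_β = -0.753

Power = Φ(z_β) = Φ(-0.753) ≈ 0.226

Effect size d = 0.17 is very small by Cohen's convention (0.2/0.5/0.8).

Threshold: power ≥ 0.80 is conventionally adequate.
Power ≈ 0.23 → the study is underpowered (power < 0.80).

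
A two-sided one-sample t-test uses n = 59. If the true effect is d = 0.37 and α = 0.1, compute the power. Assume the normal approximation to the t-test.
Power ≈ 0.88

Power calculation (one-sample t-test, normal approximation):
z_β = d · √n - z_{α/2}
z_β = 0.37 · √59 - 1.645
z_β = 0.37 · 7.681 - 1.645
z_β = 1.197

Power = Φ(z_β) = Φ(1.197) ≈ 0.884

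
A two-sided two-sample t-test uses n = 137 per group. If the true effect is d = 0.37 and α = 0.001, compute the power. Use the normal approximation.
Power ≈ 0.41

Power calculation (two-sample t-test, normal approximation):
z_β = d · √(n/2) - z_{α/2}
z_β = 0.37 · √(137/2) - 3.291
z_β = 0.37 · 8.276 - 3.291
z_β = -0.228

Power = Φ(z_β) = Φ(-0.228) ≈ 0.410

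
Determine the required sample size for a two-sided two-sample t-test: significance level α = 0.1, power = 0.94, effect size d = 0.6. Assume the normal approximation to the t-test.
n = 57 per group

Sample size formula (two-sample t-test, normal approximation):
n = 2 · ((z_{α/2} + z_β) / d)²

z_{α/2} = 1.645 (for α = 0.1, two-sided)
z_β = 1.555 (for power = 0.94)
d = 0.6

n = 2 · ((1.645 + 1.555) / 0.6)²
n = 2 · (5.333)²
n ≈ 56.88
Round up to the next whole number: n = 57 per group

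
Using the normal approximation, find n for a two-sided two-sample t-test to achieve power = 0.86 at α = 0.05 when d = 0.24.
n = 321 per group

Sample size formula (two-sample t-test, normal approximation):
n = 2 · ((z_{α/2} + z_β) / d)²

z_{α/2} = 1.960 (for α = 0.05, two-sided)
z_β = 1.080 (for power = 0.86)
d = 0.24

n = 2 · ((1.960 + 1.080) / 0.24)²
n = 2 · (12.667)²
n ≈ 320.91
Round up to the next whole number: n = 321 per group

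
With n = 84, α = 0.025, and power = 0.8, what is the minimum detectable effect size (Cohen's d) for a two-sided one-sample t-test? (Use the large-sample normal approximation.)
d ≈ 0.34

Minimum detectable effect (one-sample t-test, normal approximation):
d = (z_{α/2} + z_β) / √n
d = (2.241 + 0.842) / √84
d = 3.083 / 9.165
d ≈ 0.34

By Cohen's convention (0.2 small / 0.5 medium / 0.8 large): small effect.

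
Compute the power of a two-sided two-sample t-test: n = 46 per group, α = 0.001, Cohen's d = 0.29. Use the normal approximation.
Power ≈ 0.03

Power calculation (two-sample t-test, normal approximation):
z_β = d · √(n/2) - z_{α/2}
z_β = 0.29 · √(46/2) - 3.291
z_β = 0.29 · 4.796 - 3.291
z_β = -1.900

Power = Φ(z_β) = Φ(-1.900) ≈ 0.029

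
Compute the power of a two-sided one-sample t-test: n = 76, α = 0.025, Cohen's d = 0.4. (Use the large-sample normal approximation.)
Power ≈ 0.89

Power calculation (one-sample t-test, normal approximation):
z_β = d · √n - z_{α/2}
z_β = 0.4 · √76 - 2.241
z_β = 0.4 · 8.718 - 2.241
z_β = 1.246

Power = Φ(z_β) = Φ(1.246) ≈ 0.894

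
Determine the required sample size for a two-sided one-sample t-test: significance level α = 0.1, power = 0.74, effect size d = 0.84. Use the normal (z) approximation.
n = 8

Sample size formula (one-sample t-test, normal approximation):
n = ((z_{α/2} + z_β) / d)²

z_{α/2} = 1.645 (for α = 0.1, two-sided)
z_β = 0.643 (for power = 0.74)
d = 0.84

n = ((1.645 + 0.643) / 0.84)²
n = (2.724)²
n ≈ 7.42
Round up to the next whole number: n = 8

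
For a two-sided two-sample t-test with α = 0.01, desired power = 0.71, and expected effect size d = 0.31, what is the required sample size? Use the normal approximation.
n = 204 per group

Sample size formula (two-sample t-test, normal approximation):
n = 2 · ((z_{α/2} + z_β) / d)²

z_{α/2} = 2.576 (for α = 0.01, two-sided)
z_β = 0.553 (for power = 0.71)
d = 0.31

n = 2 · ((2.576 + 0.553) / 0.31)²
n = 2 · (10.094)²
n ≈ 203.78
Round up to the next whole number: n = 204 per group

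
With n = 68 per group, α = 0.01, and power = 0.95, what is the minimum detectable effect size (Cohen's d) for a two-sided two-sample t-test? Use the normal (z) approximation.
d ≈ 0.72

Minimum detectable effect (two-sample t-test, normal approximation):
d = (z_{α/2} + z_β) / √(n/2)
d = (2.576 + 1.645) / √(68/2)
d = 4.221 / 5.831
d ≈ 0.72

By Cohen's convention (0.2 small / 0.5 medium / 0.8 large): medium effect.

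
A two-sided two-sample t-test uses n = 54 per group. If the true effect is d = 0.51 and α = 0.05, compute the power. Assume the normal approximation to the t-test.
Power ≈ 0.75

Power calculation (two-sample t-test, normal approximation):
z_β = d · √(n/2) - z_{α/2}
z_β = 0.51 · √(54/2) - 1.960
z_β = 0.51 · 5.196 - 1.960
z_β = 0.690

Power = Φ(z_β) = Φ(0.690) ≈ 0.755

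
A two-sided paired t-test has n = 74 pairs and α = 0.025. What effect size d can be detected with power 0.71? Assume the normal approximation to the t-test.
d ≈ 0.32

Minimum detectable effect (paired t-test, normal approximation):
d = (z_{α/2} + z_β) / √n
d = (2.241 + 0.553) / √74
d = 2.795 / 8.602
d ≈ 0.32

By Cohen's convention (0.2 small / 0.5 medium / 0.8 large): small effect.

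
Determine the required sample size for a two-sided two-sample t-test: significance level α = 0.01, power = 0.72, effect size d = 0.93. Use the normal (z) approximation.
n = 24 per group

Sample size formula (two-sample t-test, normal approximation):
n = 2 · ((z_{α/2} + z_β) / d)²

z_{α/2} = 2.576 (for α = 0.01, two-sided)
z_β = 0.583 (for power = 0.72)
d = 0.93

n = 2 · ((2.576 + 0.583) / 0.93)²
n = 2 · (3.397)²
n ≈ 23.08
Round up to the next whole number: n = 24 per group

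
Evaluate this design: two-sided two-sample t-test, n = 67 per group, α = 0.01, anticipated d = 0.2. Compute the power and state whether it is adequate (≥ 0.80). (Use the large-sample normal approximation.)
Power ≈ 0.08; the study is underpowered (power < 0.80)

Power calculation (two-sample t-test, normal approximation):
z_β = d · √(n/2) - z_{α/2}
z_β = 0.2 · √(67/2) - 2.576
z_β = 0.2 · 5.788 - 2.576
z_β = -1.418

Power = Φ(z_β) = Φ(-1.418) ≈ 0.078

Effect size d = 0.2 is small by Cohen's convention (0.2/0.5/0.8).

Threshold: power ≥ 0.80 is conventionally adequate.
Power ≈ 0.08 → the study is underpowered (power < 0.80).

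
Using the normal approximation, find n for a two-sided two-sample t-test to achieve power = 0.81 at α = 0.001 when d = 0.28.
n = 444 per group

Sample size formula (two-sample t-test, normal approximation):
n = 2 · ((z_{α/2} + z_β) / d)²

z_{α/2} = 3.291 (for α = 0.001, two-sided)
z_β = 0.878 (for power = 0.81)
d = 0.28

n = 2 · ((3.291 + 0.878) / 0.28)²
n = 2 · (14.889)²
n ≈ 443.36
Round up to the next whole number: n = 444 per group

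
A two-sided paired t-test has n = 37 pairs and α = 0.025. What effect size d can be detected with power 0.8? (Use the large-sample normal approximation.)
d ≈ 0.51

Minimum detectable effect (paired t-test, normal approximation):
d = (z_{α/2} + z_β) / √n
d = (2.241 + 0.842) / √37
d = 3.083 / 6.083
d ≈ 0.51

By Cohen's convention (0.2 small / 0.5 medium / 0.8 large): medium effect.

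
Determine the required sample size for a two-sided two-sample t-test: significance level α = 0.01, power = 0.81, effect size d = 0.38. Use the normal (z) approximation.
n = 166 per group

Sample size formula (two-sample t-test, normal approximation):
n = 2 · ((z_{α/2} + z_β) / d)²

z_{α/2} = 2.576 (for α = 0.01, two-sided)
z_β = 0.878 (for power = 0.81)
d = 0.38

n = 2 · ((2.576 + 0.878) / 0.38)²
n = 2 · (9.089)²
n ≈ 165.22
Round up to the next whole number: n = 166 per group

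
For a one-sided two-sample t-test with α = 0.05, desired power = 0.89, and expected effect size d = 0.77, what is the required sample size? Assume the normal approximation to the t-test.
n = 28 per group

Sample size formula (two-sample t-test, normal approximation):
n = 2 · ((z_α + z_β) / d)²

z_α = 1.645 (for α = 0.05, one-sided)
z_β = 1.227 (for power = 0.89)
d = 0.77

n = 2 · ((1.645 + 1.227) / 0.77)²
n = 2 · (3.730)²
n ≈ 27.83
Round up to the next whole number: n = 28 per group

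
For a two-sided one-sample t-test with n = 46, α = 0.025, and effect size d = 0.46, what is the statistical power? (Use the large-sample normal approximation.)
Power ≈ 0.81

Power calculation (one-sample t-test, normal approximation):
z_β = d · √n - z_{α/2}
z_β = 0.46 · √46 - 2.241
z_β = 0.46 · 6.782 - 2.241
z_β = 0.878

Power = Φ(z_β) = Φ(0.878) ≈ 0.810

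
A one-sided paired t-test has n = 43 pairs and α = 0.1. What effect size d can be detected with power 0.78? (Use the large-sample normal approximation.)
d ≈ 0.31

Minimum detectable effect (paired t-test, normal approximation):
d = (z_α + z_β) / √n
d = (1.282 + 0.772) / √43
d = 2.054 / 6.557
d ≈ 0.31

By Cohen's convention (0.2 small / 0.5 medium / 0.8 large): small effect.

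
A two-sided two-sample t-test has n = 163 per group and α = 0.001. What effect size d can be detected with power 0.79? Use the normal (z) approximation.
d ≈ 0.45

Minimum detectable effect (two-sample t-test, normal approximation):
d = (z_{α/2} + z_β) / √(n/2)
d = (3.291 + 0.806) / √(163/2)
d = 4.097 / 9.028
d ≈ 0.45

By Cohen's convention (0.2 small / 0.5 medium / 0.8 large): small effect.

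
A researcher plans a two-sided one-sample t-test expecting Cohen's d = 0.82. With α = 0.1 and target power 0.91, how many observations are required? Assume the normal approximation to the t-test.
n = 14

Sample size formula (one-sample t-test, normal approximation):
n = ((z_{α/2} + z_β) / d)²

z_{α/2} = 1.645 (for α = 0.1, two-sided)
z_β = 1.341 (for power = 0.91)
d = 0.82

n = ((1.645 + 1.341) / 0.82)²
n = (3.641)²
n ≈ 13.26
Round up to the next whole number: n = 14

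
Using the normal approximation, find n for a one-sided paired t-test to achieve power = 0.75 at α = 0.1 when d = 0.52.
n = 15 pairs

Sample size formula (paired t-test, normal approximation):
n = ((z_α + z_β) / d)²

z_α = 1.282 (for α = 0.1, one-sided)
z_β = 0.674 (for power = 0.75)
d = 0.52

n = ((1.282 + 0.674) / 0.52)²
n = (3.762)²
n ≈ 14.15
Round up to the next whole number: n = 15 pairs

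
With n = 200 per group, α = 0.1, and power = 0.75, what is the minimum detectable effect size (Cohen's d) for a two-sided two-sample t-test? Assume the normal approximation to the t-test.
d ≈ 0.23

Minimum detectable effect (two-sample t-test, normal approximation):
d = (z_{α/2} + z_β) / √(n/2)
d = (1.645 + 0.674) / √(200/2)
d = 2.319 / 10.000
d ≈ 0.23

By Cohen's convention (0.2 small / 0.5 medium / 0.8 large): small effect.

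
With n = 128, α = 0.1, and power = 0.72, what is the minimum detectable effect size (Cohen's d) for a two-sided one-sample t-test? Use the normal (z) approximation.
d ≈ 0.20

Minimum detectable effect (one-sample t-test, normal approximation):
d = (z_{α/2} + z_β) / √n
d = (1.645 + 0.583) / √128
d = 2.228 / 11.314
d ≈ 0.20

By Cohen's convention (0.2 small / 0.5 medium / 0.8 large): small effect.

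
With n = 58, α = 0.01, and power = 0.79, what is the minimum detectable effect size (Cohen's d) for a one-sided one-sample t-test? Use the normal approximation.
d ≈ 0.41

Minimum detectable effect (one-sample t-test, normal approximation):
d = (z_α + z_β) / √n
d = (2.326 + 0.806) / √58
d = 3.133 / 7.616
d ≈ 0.41

By Cohen's convention (0.2 small / 0.5 medium / 0.8 large): small effect.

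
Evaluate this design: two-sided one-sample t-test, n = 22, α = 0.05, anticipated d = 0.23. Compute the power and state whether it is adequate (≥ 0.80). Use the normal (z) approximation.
Power ≈ 0.19; the study is underpowered (power < 0.80)

Power calculation (one-sample t-test, normal approximation):
z_β = d · √n - z_{α/2}
z_β = 0.23 · √22 - 1.960
z_β = 0.23 · 4.690 - 1.960
z_β = -0.881

Power = Φ(z_β) = Φ(-0.881) ≈ 0.189

Effect size d = 0.23 is small by Cohen's convention (0.2/0.5/0.8).

Threshold: power ≥ 0.80 is conventionally adequate.
Power ≈ 0.19 → the study is underpowered (power < 0.80).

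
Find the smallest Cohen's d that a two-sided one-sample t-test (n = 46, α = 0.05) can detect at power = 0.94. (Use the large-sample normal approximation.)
d ≈ 0.52

Minimum detectable effect (one-sample t-test, normal approximation):
d = (z_{α/2} + z_β) / √n
d = (1.960 + 1.555) / √46
d = 3.515 / 6.782
d ≈ 0.52

By Cohen's convention (0.2 small / 0.5 medium / 0.8 large): medium effect.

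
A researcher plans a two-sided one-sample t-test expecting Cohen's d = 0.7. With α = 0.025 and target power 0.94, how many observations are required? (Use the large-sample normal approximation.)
n = 30

Sample size formula (one-sample t-test, normal approximation):
n = ((z_{α/2} + z_β) / d)²

z_{α/2} = 2.241 (for α = 0.025, two-sided)
z_β = 1.555 (for power = 0.94)
d = 0.7

n = ((2.241 + 1.555) / 0.7)²
n = (5.423)²
n ≈ 29.41
Round up to the next whole number: n = 30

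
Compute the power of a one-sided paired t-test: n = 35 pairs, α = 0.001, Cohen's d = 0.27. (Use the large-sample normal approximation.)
Power ≈ 0.07

Power calculation (paired t-test, normal approximation):
z_β = d · √n - z_α
z_β = 0.27 · √35 - 3.090
z_β = 0.27 · 5.916 - 3.090
z_β = -1.493

Power = Φ(z_β) = Φ(-1.493) ≈ 0.068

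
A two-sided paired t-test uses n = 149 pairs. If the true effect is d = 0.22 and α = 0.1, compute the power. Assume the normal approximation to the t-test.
Power ≈ 0.85

Power calculation (paired t-test, normal approximation):
z_β = d · √n - z_{α/2}
z_β = 0.22 · √149 - 1.645
z_β = 0.22 · 12.207 - 1.645
z_β = 1.041

Power = Φ(z_β) = Φ(1.041) ≈ 0.851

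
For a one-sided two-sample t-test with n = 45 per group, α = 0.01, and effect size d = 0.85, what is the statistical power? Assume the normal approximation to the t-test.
Power ≈ 0.96

Power calculation (two-sample t-test, normal approximation):
z_β = d · √(n/2) - z_α
z_β = 0.85 · √(45/2) - 2.326
z_β = 0.85 · 4.743 - 2.326
z_β = 1.706

Power = Φ(z_β) = Φ(1.706) ≈ 0.956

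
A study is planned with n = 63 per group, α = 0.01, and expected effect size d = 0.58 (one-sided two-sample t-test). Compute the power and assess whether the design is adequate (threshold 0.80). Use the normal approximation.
Power ≈ 0.82; the study is adequately powered (power ≥ 0.80)

Power calculation (two-sample t-test, normal approximation):
z_β = d · √(n/2) - z_α
z_β = 0.58 · √(63/2) - 2.326
z_β = 0.58 · 5.612 - 2.326
z_β = 0.929

Power = Φ(z_β) = Φ(0.929) ≈ 0.824

Effect size d = 0.58 is medium by Cohen's convention (0.2/0.5/0.8).

Threshold: power ≥ 0.80 is conventionally adequate.
Power ≈ 0.82 → the study is adequately powered (power ≥ 0.80).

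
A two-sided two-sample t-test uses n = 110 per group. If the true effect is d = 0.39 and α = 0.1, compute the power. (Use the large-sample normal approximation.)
Power ≈ 0.89

Power calculation (two-sample t-test, normal approximation):
z_β = d · √(n/2) - z_{α/2}
z_β = 0.39 · √(110/2) - 1.645
z_β = 0.39 · 7.416 - 1.645
z_β = 1.247

Power = Φ(z_β) = Φ(1.247) ≈ 0.894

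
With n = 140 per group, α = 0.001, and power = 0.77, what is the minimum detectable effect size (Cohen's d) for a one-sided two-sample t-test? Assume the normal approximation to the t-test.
d ≈ 0.46

Minimum detectable effect (two-sample t-test, normal approximation):
d = (z_α + z_β) / √(n/2)
d = (3.090 + 0.739) / √(140/2)
d = 3.829 / 8.367
d ≈ 0.46

By Cohen's convention (0.2 small / 0.5 medium / 0.8 large): small effect.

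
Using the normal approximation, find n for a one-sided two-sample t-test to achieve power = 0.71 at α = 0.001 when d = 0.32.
n = 260 per group

Sample size formula (two-sample t-test, normal approximation):
n = 2 · ((z_α + z_β) / d)²

z_α = 3.090 (for α = 0.001, one-sided)
z_β = 0.553 (for power = 0.71)
d = 0.32

n = 2 · ((3.090 + 0.553) / 0.32)²
n = 2 · (11.384)²
n ≈ 259.19
Round up to the next whole number: n = 260 per group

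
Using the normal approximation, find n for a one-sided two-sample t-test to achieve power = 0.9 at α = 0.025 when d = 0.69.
n = 45 per group

Sample size formula (two-sample t-test, normal approximation):
n = 2 · ((z_α + z_β) / d)²

z_α = 1.960 (for α = 0.025, one-sided)
z_β = 1.282 (for power = 0.9)
d = 0.69

n = 2 · ((1.960 + 1.282) / 0.69)²
n = 2 · (4.699)²
n ≈ 44.16
Round up to the next whole number: n = 45 per group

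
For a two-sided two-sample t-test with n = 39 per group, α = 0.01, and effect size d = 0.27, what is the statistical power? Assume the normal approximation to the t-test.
Power ≈ 0.08

Power calculation (two-sample t-test, normal approximation):
z_β = d · √(n/2) - z_{α/2}
z_β = 0.27 · √(39/2) - 2.576
z_β = 0.27 · 4.416 - 2.576
z_β = -1.384

Power = Φ(z_β) = Φ(-1.384) ≈ 0.083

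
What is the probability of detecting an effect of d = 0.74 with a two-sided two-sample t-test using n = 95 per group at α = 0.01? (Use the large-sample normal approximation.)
Power ≈ 0.99

Power calculation (two-sample t-test, normal approximation):
z_β = d · √(n/2) - z_{α/2}
z_β = 0.74 · √(95/2) - 2.576
z_β = 0.74 · 6.892 - 2.576
z_β = 2.524

Power = Φ(z_β) = Φ(2.524) ≈ 0.994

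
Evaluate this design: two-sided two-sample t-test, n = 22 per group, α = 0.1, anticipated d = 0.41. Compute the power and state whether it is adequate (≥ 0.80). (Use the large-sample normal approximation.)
Power ≈ 0.39; the study is underpowered (power < 0.80)

Power calculation (two-sample t-test, normal approximation):
z_β = d · √(n/2) - z_{α/2}
z_β = 0.41 · √(22/2) - 1.645
z_β = 0.41 · 3.317 - 1.645
z_β = -0.285

Power = Φ(z_β) = Φ(-0.285) ≈ 0.388

Effect size d = 0.41 is small by Cohen's convention (0.2/0.5/0.8).

Threshold: power ≥ 0.80 is conventionally adequate.
Power ≈ 0.39 → the study is underpowered (power < 0.80).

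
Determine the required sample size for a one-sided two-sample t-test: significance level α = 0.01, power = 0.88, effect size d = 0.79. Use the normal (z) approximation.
n = 40 per group

Sample size formula (two-sample t-test, normal approximation):
n = 2 · ((z_α + z_β) / d)²

z_α = 2.326 (for α = 0.01, one-sided)
z_β = 1.175 (for power = 0.88)
d = 0.79

n = 2 · ((2.326 + 1.175) / 0.79)²
n = 2 · (4.432)²
n ≈ 39.29
Round up to the next whole number: n = 40 per group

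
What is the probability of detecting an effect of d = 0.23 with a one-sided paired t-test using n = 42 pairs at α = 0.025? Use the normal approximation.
Power ≈ 0.32

Power calculation (paired t-test, normal approximation):
z_β = d · √n - z_α
z_β = 0.23 · √42 - 1.960
z_β = 0.23 · 6.481 - 1.960
z_β = -0.469

Power = Φ(z_β) = Φ(-0.469) ≈ 0.319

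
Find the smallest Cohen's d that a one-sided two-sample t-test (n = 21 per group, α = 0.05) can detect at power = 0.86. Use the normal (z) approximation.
d ≈ 0.84

Minimum detectable effect (two-sample t-test, normal approximation):
d = (z_α + z_β) / √(n/2)
d = (1.645 + 1.080) / √(21/2)
d = 2.725 / 3.240
d ≈ 0.84

By Cohen's convention (0.2 small / 0.5 medium / 0.8 large): large effect.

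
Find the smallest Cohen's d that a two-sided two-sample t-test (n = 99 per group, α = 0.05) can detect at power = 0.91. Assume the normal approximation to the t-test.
d ≈ 0.47

Minimum detectable effect (two-sample t-test, normal approximation):
d = (z_{α/2} + z_β) / √(n/2)
d = (1.960 + 1.341) / √(99/2)
d = 3.301 / 7.036
d ≈ 0.47

By Cohen's convention (0.2 small / 0.5 medium / 0.8 large): small effect.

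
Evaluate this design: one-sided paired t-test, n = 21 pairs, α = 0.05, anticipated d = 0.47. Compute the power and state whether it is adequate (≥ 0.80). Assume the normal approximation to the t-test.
Power ≈ 0.69; the study is underpowered (power < 0.80)

Power calculation (paired t-test, normal approximation):
z_β = d · √n - z_α
z_β = 0.47 · √21 - 1.645
z_β = 0.47 · 4.583 - 1.645
z_β = 0.509

Power = Φ(z_β) = Φ(0.509) ≈ 0.695

Effect size d = 0.47 is small by Cohen's convention (0.2/0.5/0.8).

Threshold: power ≥ 0.80 is conventionally adequate.
Power ≈ 0.69 → the study is underpowered (power < 0.80).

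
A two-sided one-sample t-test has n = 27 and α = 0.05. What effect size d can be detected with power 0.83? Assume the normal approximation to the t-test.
d ≈ 0.56

Minimum detectable effect (one-sample t-test, normal approximation):
d = (z_{α/2} + z_β) / √n
d = (1.960 + 0.954) / √27
d = 2.914 / 5.196
d ≈ 0.56

By Cohen's convention (0.2 small / 0.5 medium / 0.8 large): medium effect.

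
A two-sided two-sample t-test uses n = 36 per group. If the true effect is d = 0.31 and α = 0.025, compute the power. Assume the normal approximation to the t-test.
Power ≈ 0.18

Power calculation (two-sample t-test, normal approximation):
z_β = d · √(n/2) - z_{α/2}
z_β = 0.31 · √(36/2) - 2.241
z_β = 0.31 · 4.243 - 2.241
z_β = -0.926

Power = Φ(z_β) = Φ(-0.926) ≈ 0.177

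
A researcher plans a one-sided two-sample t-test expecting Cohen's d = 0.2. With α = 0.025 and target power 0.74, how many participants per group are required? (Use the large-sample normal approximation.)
n = 339 per group

Sample size formula (two-sample t-test, normal approximation):
n = 2 · ((z_α + z_β) / d)²

z_α = 1.960 (for α = 0.025, one-sided)
z_β = 0.643 (for power = 0.74)
d = 0.2

n = 2 · ((1.960 + 0.643) / 0.2)²
n = 2 · (13.015)²
n ≈ 338.78
Round up to the next whole number: n = 339 per group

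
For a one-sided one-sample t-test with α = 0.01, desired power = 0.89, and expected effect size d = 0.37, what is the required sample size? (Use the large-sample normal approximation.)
n = 93

Sample size formula (one-sample t-test, normal approximation):
n = ((z_α + z_β) / d)²

z_α = 2.326 (for α = 0.01, one-sided)
z_β = 1.227 (for power = 0.89)
d = 0.37

n = ((2.326 + 1.227) / 0.37)²
n = (9.603)²
n ≈ 92.22
Round up to the next whole number: n = 93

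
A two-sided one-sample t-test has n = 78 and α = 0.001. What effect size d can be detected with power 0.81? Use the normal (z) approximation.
d ≈ 0.47

Minimum detectable effect (one-sample t-test, normal approximation):
d = (z_{α/2} + z_β) / √n
d = (3.291 + 0.878) / √78
d = 4.168 / 8.832
d ≈ 0.47

By Cohen's convention (0.2 small / 0.5 medium / 0.8 large): small effect.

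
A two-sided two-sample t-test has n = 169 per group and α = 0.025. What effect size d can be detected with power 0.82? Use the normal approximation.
d ≈ 0.34

Minimum detectable effect (two-sample t-test, normal approximation):
d = (z_{α/2} + z_β) / √(n/2)
d = (2.241 + 0.915) / √(169/2)
d = 3.157 / 9.192
d ≈ 0.34

By Cohen's convention (0.2 small / 0.5 medium / 0.8 large): small effect.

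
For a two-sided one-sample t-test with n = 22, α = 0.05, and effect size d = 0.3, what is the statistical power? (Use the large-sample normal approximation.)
Power ≈ 0.29

Power calculation (one-sample t-test, normal approximation):
z_β = d · √n - z_{α/2}
z_β = 0.3 · √22 - 1.960
z_β = 0.3 · 4.690 - 1.960
z_β = -0.553

Power = Φ(z_β) = Φ(-0.553) ≈ 0.290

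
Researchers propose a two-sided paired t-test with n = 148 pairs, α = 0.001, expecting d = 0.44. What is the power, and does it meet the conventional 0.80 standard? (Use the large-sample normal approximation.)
Power ≈ 0.98; the study is adequately powered (power ≥ 0.80)

Power calculation (paired t-test, normal approximation):
z_β = d · √n - z_{α/2}
z_β = 0.44 · √148 - 3.291
z_β = 0.44 · 12.166 - 3.291
z_β = 2.062

Power = Φ(z_β) = Φ(2.062) ≈ 0.980

Effect size d = 0.44 is small by Cohen's convention (0.2/0.5/0.8).

Threshold: power ≥ 0.80 is conventionally adequate.
Power ≈ 0.98 → the study is adequately powered (power ≥ 0.80).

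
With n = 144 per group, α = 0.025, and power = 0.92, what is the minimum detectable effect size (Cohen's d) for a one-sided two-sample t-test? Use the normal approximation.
d ≈ 0.40

Minimum detectable effect (two-sample t-test, normal approximation):
d = (z_α + z_β) / √(n/2)
d = (1.960 + 1.405) / √(144/2)
d = 3.365 / 8.485
d ≈ 0.40

By Cohen's convention (0.2 small / 0.5 medium / 0.8 large): small effect.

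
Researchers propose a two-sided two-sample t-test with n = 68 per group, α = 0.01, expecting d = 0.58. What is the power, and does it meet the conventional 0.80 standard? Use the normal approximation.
Power ≈ 0.79; the study is underpowered (power < 0.80)

Power calculation (two-sample t-test, normal approximation):
z_β = d · √(n/2) - z_{α/2}
z_β = 0.58 · √(68/2) - 2.576
z_β = 0.58 · 5.831 - 2.576
z_β = 0.806

Power = Φ(z_β) = Φ(0.806) ≈ 0.790

Effect size d = 0.58 is medium by Cohen's convention (0.2/0.5/0.8).

Threshold: power ≥ 0.80 is conventionally adequate.
Power ≈ 0.79 → the study is underpowered (power < 0.80).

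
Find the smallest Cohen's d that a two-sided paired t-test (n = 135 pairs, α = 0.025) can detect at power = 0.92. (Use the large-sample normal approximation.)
d ≈ 0.31

Minimum detectable effect (paired t-test, normal approximation):
d = (z_{α/2} + z_β) / √n
d = (2.241 + 1.405) / √135
d = 3.646 / 11.619
d ≈ 0.31

By Cohen's convention (0.2 small / 0.5 medium / 0.8 large): small effect.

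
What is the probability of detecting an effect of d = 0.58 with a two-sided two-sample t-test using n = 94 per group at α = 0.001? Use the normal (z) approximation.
Power ≈ 0.75

Power calculation (two-sample t-test, normal approximation):
z_β = d · √(n/2) - z_{α/2}
z_β = 0.58 · √(94/2) - 3.291
z_β = 0.58 · 6.856 - 3.291
z_β = 0.686

Power = Φ(z_β) = Φ(0.686) ≈ 0.754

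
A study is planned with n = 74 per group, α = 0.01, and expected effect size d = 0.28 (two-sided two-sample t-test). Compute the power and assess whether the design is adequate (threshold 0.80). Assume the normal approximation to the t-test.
Power ≈ 0.19; the study is underpowered (power < 0.80)

Power calculation (two-sample t-test, normal approximation):
z_β = d · √(n/2) - z_{α/2}
z_β = 0.28 · √(74/2) - 2.576
z_β = 0.28 · 6.083 - 2.576
z_β = -0.873

Power = Φ(z_β) = Φ(-0.873) ≈ 0.191

Effect size d = 0.28 is small by Cohen's convention (0.2/0.5/0.8).

Threshold: power ≥ 0.80 is conventionally adequate.
Power ≈ 0.19 → the study is underpowered (power < 0.80).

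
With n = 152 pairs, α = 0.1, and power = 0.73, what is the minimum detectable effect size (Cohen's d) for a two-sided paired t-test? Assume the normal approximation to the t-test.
d ≈ 0.18

Minimum detectable effect (paired t-test, normal approximation):
d = (z_{α/2} + z_β) / √n
d = (1.645 + 0.613) / √152
d = 2.258 / 12.329
d ≈ 0.18

By Cohen's convention (0.2 small / 0.5 medium / 0.8 large): very small effect.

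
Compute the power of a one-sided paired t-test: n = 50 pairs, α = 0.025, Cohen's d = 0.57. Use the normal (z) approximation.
Power ≈ 0.98

Power calculation (paired t-test, normal approximation):
z_β = d · √n - z_α
z_β = 0.57 · √50 - 1.960
z_β = 0.57 · 7.071 - 1.960
z_β = 2.071

Power = Φ(z_β) = Φ(2.071) ≈ 0.981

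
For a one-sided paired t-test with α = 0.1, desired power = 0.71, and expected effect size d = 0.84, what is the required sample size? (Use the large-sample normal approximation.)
n = 5 pairs

Sample size formula (paired t-test, normal approximation):
n = ((z_α + z_β) / d)²

z_α = 1.282 (for α = 0.1, one-sided)
z_β = 0.553 (for power = 0.71)
d = 0.84

n = ((1.282 + 0.553) / 0.84)²
n = (2.185)²
n ≈ 4.77
Round up to the next whole number: n = 5 pairs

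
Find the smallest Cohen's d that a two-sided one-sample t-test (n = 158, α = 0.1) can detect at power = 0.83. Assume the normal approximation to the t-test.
d ≈ 0.21

Minimum detectable effect (one-sample t-test, normal approximation):
d = (z_{α/2} + z_β) / √n
d = (1.645 + 0.954) / √158
d = 2.599 / 12.570
d ≈ 0.21

By Cohen's convention (0.2 small / 0.5 medium / 0.8 large): small effect.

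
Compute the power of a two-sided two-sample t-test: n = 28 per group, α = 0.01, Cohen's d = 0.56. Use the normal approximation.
Power ≈ 0.32

Power calculation (two-sample t-test, normal approximation):
z_β = d · √(n/2) - z_{α/2}
z_β = 0.56 · √(28/2) - 2.576
z_β = 0.56 · 3.742 - 2.576
z_β = -0.481

Power = Φ(z_β) = Φ(-0.481) ≈ 0.315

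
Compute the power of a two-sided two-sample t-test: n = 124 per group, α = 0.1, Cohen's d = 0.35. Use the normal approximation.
Power ≈ 0.87

Power calculation (two-sample t-test, normal approximation):
z_β = d · √(n/2) - z_{α/2}
z_β = 0.35 · √(124/2) - 1.645
z_β = 0.35 · 7.874 - 1.645
z_β = 1.111

Power = Φ(z_β) = Φ(1.111) ≈ 0.867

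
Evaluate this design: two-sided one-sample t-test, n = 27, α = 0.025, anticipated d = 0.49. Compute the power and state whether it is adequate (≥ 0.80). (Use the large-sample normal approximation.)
Power ≈ 0.62; the study is underpowered (power < 0.80)

Power calculation (one-sample t-test, normal approximation):
z_β = d · √n - z_{α/2}
z_β = 0.49 · √27 - 2.241
z_β = 0.49 · 5.196 - 2.241
z_β = 0.305

Power = Φ(z_β) = Φ(0.305) ≈ 0.620

Effect size d = 0.49 is small by Cohen's convention (0.2/0.5/0.8).

Threshold: power ≥ 0.80 is conventionally adequate.
Power ≈ 0.62 → the study is underpowered (power < 0.80).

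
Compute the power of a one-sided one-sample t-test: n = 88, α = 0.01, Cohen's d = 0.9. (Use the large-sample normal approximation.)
Power ≈ 1.00

Power calculation (one-sample t-test, normal approximation):
z_β = d · √n - z_α
z_β = 0.9 · √88 - 2.326
z_β = 0.9 · 9.381 - 2.326
z_β = 6.116

Power = Φ(z_β) = Φ(6.116) ≈ 1.000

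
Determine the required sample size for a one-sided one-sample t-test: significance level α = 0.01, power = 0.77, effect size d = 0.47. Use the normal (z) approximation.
n = 43

Sample size formula (one-sample t-test, normal approximation):
n = ((z_α + z_β) / d)²

z_α = 2.326 (for α = 0.01, one-sided)
z_β = 0.739 (for power = 0.77)
d = 0.47

n = ((2.326 + 0.739) / 0.47)²
n = (6.521)²
n ≈ 42.52
Round up to the next whole number: n = 43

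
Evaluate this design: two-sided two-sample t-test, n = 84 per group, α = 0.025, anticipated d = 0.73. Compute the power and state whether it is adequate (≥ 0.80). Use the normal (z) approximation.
Power ≈ 0.99; the study is adequately powered (power ≥ 0.80)

Power calculation (two-sample t-test, normal approximation):
z_β = d · √(n/2) - z_{α/2}
z_β = 0.73 · √(84/2) - 2.241
z_β = 0.73 · 6.481 - 2.241
z_β = 2.490

Power = Φ(z_β) = Φ(2.490) ≈ 0.994

Effect size d = 0.73 is medium by Cohen's convention (0.2/0.5/0.8).

Threshold: power ≥ 0.80 is conventionally adequate.
Power ≈ 0.99 → the study is adequately powered (power ≥ 0.80).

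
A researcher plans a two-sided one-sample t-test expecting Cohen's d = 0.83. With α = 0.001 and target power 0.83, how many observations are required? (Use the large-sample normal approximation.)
n = 27

Sample size formula (one-sample t-test, normal approximation):
n = ((z_{α/2} + z_β) / d)²

z_{α/2} = 3.291 (for α = 0.001, two-sided)
z_β = 0.954 (for power = 0.83)
d = 0.83

n = ((3.291 + 0.954) / 0.83)²
n = (5.114)²
n ≈ 26.15
Round up to the next whole number: n = 27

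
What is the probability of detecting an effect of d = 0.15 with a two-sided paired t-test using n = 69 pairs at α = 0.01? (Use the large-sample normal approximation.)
Power ≈ 0.09

Power calculation (paired t-test, normal approximation):
z_β = d · √n - z_{α/2}
z_β = 0.15 · √69 - 2.576
z_β = 0.15 · 8.307 - 2.576
z_β = -1.330

Power = Φ(z_β) = Φ(-1.330) ≈ 0.092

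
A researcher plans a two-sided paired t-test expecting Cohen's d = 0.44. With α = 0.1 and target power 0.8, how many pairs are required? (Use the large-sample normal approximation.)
n = 32 pairs

Sample size formula (paired t-test, normal approximation):
n = ((z_{α/2} + z_β) / d)²

z_{α/2} = 1.645 (for α = 0.1, two-sided)
z_β = 0.842 (for power = 0.8)
d = 0.44

n = ((1.645 + 0.842) / 0.44)²
n = (5.652)²
n ≈ 31.95
Round up to the next whole number: n = 32 pairs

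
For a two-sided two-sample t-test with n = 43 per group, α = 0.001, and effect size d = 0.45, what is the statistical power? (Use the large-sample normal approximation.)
Power ≈ 0.11

Power calculation (two-sample t-test, normal approximation):
z_β = d · √(n/2) - z_{α/2}
z_β = 0.45 · √(43/2) - 3.291
z_β = 0.45 · 4.637 - 3.291
z_β = -1.204

Power = Φ(z_β) = Φ(-1.204) ≈ 0.114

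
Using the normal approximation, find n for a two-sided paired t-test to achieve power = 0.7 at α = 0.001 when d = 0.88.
n = 19 pairs

Sample size formula (paired t-test, normal approximation):
n = ((z_{α/2} + z_β) / d)²

z_{α/2} = 3.291 (for α = 0.001, two-sided)
z_β = 0.524 (for power = 0.7)
d = 0.88

n = ((3.291 + 0.524) / 0.88)²
n = (4.335)²
n ≈ 18.79
Round up to the next whole number: n = 19 pairs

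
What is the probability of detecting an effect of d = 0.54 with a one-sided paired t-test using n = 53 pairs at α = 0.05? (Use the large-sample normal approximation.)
Power ≈ 0.99

Power calculation (paired t-test, normal approximation):
z_β = d · √n - z_α
z_β = 0.54 · √53 - 1.645
z_β = 0.54 · 7.280 - 1.645
z_β = 2.286

Power = Φ(z_β) = Φ(2.286) ≈ 0.989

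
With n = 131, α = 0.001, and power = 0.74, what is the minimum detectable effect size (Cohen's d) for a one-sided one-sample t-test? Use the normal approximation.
d ≈ 0.33

Minimum detectable effect (one-sample t-test, normal approximation):
d = (z_α + z_β) / √n
d = (3.090 + 0.643) / √131
d = 3.734 / 11.446
d ≈ 0.33

By Cohen's convention (0.2 small / 0.5 medium / 0.8 large): small effect.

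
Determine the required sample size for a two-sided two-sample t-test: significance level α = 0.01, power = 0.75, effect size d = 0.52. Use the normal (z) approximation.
n = 79 per group

Sample size formula (two-sample t-test, normal approximation):
n = 2 · ((z_{α/2} + z_β) / d)²

z_{α/2} = 2.576 (for α = 0.01, two-sided)
z_β = 0.674 (for power = 0.75)
d = 0.52

n = 2 · ((2.576 + 0.674) / 0.52)²
n = 2 · (6.250)²
n ≈ 78.12
Round up to the next whole number: n = 79 per group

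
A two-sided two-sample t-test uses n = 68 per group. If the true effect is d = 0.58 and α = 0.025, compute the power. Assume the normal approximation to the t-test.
Power ≈ 0.87

Power calculation (two-sample t-test, normal approximation):
z_β = d · √(n/2) - z_{α/2}
z_β = 0.58 · √(68/2) - 2.241
z_β = 0.58 · 5.831 - 2.241
z_β = 1.141

Power = Φ(z_β) = Φ(1.141) ≈ 0.873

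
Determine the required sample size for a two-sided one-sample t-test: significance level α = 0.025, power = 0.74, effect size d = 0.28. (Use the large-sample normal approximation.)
n = 107

Sample size formula (one-sample t-test, normal approximation):
n = ((z_{α/2} + z_β) / d)²

z_{α/2} = 2.241 (for α = 0.025, two-sided)
z_β = 0.643 (for power = 0.74)
d = 0.28

n = ((2.241 + 0.643) / 0.28)²
n = (10.300)²
n ≈ 106.09
Round up to the next whole number: n = 107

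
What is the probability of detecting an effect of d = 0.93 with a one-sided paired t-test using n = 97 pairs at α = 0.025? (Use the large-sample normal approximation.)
Power ≈ 1.00

Power calculation (paired t-test, normal approximation):
z_β = d · √n - z_α
z_β = 0.93 · √97 - 1.960
z_β = 0.93 · 9.849 - 1.960
z_β = 7.199

Power = Φ(z_β) = Φ(7.199) ≈ 1.000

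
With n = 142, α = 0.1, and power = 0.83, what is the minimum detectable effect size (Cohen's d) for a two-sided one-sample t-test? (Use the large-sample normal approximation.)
d ≈ 0.22

Minimum detectable effect (one-sample t-test, normal approximation):
d = (z_{α/2} + z_β) / √n
d = (1.645 + 0.954) / √142
d = 2.599 / 11.916
d ≈ 0.22

By Cohen's convention (0.2 small / 0.5 medium / 0.8 large): small effect.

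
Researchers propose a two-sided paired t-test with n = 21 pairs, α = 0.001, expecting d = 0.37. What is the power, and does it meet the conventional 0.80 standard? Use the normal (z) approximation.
Power ≈ 0.06; the study is underpowered (power < 0.80)

Power calculation (paired t-test, normal approximation):
z_β = d · √n - z_{α/2}
z_β = 0.37 · √21 - 3.291
z_β = 0.37 · 4.583 - 3.291
z_β = -1.595

Power = Φ(z_β) = Φ(-1.595) ≈ 0.055

Effect size d = 0.37 is small by Cohen's convention (0.2/0.5/0.8).

Threshold: power ≥ 0.80 is conventionally adequate.
Power ≈ 0.06 → the study is underpowered (power < 0.80).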